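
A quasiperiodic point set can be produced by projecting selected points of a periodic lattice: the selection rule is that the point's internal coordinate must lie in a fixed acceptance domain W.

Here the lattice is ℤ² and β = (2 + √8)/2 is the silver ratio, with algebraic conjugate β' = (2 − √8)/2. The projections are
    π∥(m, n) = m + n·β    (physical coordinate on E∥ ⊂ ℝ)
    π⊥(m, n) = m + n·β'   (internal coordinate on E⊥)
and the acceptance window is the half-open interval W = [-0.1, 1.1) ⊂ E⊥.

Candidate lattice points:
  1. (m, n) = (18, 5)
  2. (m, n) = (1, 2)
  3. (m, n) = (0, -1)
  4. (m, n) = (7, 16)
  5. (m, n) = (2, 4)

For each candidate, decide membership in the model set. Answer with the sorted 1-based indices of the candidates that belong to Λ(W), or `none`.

2, 3, 4, 5

Compute β' = (2−√8)/2 = -0.41421, so π⊥(m,n) = m -0.41421·n.
#1 (18,5): internal coord 18 + (5)·β' = +15.92893; +15.92893 ∉ [-0.1, 1.1) → out
#2 (1,2): internal coord 1 + (2)·β' = +0.17157; +0.17157 ∈ [-0.1, 1.1) → IN Λ
#3 (0,-1): internal coord 0 + (-1)·β' = +0.41421; +0.41421 ∈ [-0.1, 1.1) → IN Λ
#4 (7,16): internal coord 7 + (16)·β' = +0.37258; +0.37258 ∈ [-0.1, 1.1) → IN Λ
#5 (2,4): internal coord 2 + (4)·β' = +0.34315; +0.34315 ∈ [-0.1, 1.1) → IN Λ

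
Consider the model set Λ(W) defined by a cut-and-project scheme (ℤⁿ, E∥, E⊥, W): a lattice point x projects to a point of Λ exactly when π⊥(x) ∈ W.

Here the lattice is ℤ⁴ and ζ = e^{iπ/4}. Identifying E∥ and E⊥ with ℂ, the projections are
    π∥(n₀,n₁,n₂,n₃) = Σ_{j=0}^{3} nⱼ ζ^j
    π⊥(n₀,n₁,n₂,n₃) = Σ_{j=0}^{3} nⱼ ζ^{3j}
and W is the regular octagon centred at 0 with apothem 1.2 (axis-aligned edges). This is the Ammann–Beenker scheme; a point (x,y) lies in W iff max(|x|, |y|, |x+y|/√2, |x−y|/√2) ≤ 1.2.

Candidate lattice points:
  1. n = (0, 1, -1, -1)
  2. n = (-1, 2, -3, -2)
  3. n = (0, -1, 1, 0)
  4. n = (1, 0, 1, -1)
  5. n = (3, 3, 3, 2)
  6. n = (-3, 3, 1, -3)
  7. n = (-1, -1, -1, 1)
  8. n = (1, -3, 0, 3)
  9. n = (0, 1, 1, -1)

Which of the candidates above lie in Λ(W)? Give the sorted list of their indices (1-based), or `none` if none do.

7

π⊥(n) = n₀ + n₁ζ³ + n₂ζ⁶ + n₃ζ⁹ where ζ = e^{iπ/4}.
#1 (0, 1, -1, -1): internal (-1.4142, 1.0000); octagon support 1.7071 vs apothem 1.2 → ∉ W
#2 (-1, 2, -3, -2): internal (-3.8284, 3.0000); octagon support 4.8284 vs apothem 1.2 → ∉ W
#3 (0, -1, 1, 0): internal (0.7071, -1.7071); octagon support 1.7071 vs apothem 1.2 → ∉ W
#4 (1, 0, 1, -1): internal (0.2929, -1.7071); octagon support 1.7071 vs apothem 1.2 → ∉ W
#5 (3, 3, 3, 2): internal (2.2929, 0.5355); octagon support 2.2929 vs apothem 1.2 → ∉ W
#6 (-3, 3, 1, -3): internal (-7.2426, -1.0000); octagon support 7.2426 vs apothem 1.2 → ∉ W
#7 (-1, -1, -1, 1): internal (0.4142, 1.0000); octagon support 1.0000 vs apothem 1.2 → ∈ W
#8 (1, -3, 0, 3): internal (5.2426, 0.0000); octagon support 5.2426 vs apothem 1.2 → ∉ W
#9 (0, 1, 1, -1): internal (-1.4142, -1.0000); octagon support 1.7071 vs apothem 1.2 → ∉ W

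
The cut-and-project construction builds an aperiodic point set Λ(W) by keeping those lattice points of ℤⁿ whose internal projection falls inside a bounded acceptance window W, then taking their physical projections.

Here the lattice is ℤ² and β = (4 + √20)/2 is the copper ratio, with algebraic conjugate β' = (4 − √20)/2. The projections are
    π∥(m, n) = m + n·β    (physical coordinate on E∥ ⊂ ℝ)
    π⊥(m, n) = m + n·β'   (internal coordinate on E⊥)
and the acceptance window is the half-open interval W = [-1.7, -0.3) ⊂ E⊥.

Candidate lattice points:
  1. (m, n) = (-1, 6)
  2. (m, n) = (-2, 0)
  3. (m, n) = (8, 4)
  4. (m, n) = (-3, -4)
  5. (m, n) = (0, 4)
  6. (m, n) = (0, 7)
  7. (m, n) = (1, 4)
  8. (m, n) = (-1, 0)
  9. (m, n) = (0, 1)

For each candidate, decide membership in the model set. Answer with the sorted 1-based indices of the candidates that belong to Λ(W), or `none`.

5, 6, 8

Numerically β ≈ 4.236068 and β' = −1/β ≈ -0.236068.
candidate 1: (m,n)=(-1,6) → π∥ = -1+6·β ≈ 24.416408, π⊥ = -1+6·β' ≈ -2.416408 ∉ [-1.7, -0.3) ⇒ out
candidate 2: (m,n)=(-2,0) → π∥ = -2+0·β ≈ -2.000000, π⊥ = -2+0·β' ≈ -2.000000 ∉ [-1.7, -0.3) ⇒ out
candidate 3: (m,n)=(8,4) → π∥ = 8+4·β ≈ 24.944272, π⊥ = 8+4·β' ≈ 7.055728 ∉ [-1.7, -0.3) ⇒ out
candidate 4: (m,n)=(-3,-4) → π∥ = -3-4·β ≈ -19.944272, π⊥ = -3-4·β' ≈ -2.055728 ∉ [-1.7, -0.3) ⇒ out
candidate 5: (m,n)=(0,4) → π∥ = 0+4·β ≈ 16.944272, π⊥ = 0+4·β' ≈ -0.944272 ∈ [-1.7, -0.3) ⇒ IN Λ
candidate 6: (m,n)=(0,7) → π∥ = 0+7·β ≈ 29.652476, π⊥ = 0+7·β' ≈ -1.652476 ∈ [-1.7, -0.3) ⇒ IN Λ
candidate 7: (m,n)=(1,4) → π∥ = 1+4·β ≈ 17.944272, π⊥ = 1+4·β' ≈ 0.055728 ∉ [-1.7, -0.3) ⇒ out
candidate 8: (m,n)=(-1,0) → π∥ = -1+0·β ≈ -1.000000, π⊥ = -1+0·β' ≈ -1.000000 ∈ [-1.7, -0.3) ⇒ IN Λ
candidate 9: (m,n)=(0,1) → π∥ = 0+1·β ≈ 4.236068, π⊥ = 0+1·β' ≈ -0.236068 ∉ [-1.7, -0.3) ⇒ out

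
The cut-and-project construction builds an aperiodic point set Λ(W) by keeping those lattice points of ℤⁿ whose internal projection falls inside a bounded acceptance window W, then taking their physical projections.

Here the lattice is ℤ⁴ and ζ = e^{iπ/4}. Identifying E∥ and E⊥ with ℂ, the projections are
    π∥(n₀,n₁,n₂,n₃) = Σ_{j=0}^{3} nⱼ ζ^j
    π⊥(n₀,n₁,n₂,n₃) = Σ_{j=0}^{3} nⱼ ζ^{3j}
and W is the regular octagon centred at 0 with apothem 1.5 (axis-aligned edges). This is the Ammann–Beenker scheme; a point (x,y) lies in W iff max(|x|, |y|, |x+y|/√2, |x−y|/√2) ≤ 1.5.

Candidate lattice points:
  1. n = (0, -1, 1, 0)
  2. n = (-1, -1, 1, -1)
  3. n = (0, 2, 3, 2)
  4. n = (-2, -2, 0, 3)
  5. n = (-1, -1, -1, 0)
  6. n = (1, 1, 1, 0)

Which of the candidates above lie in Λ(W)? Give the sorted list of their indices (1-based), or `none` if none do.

3, 5, 6

Internal map: ζ^{3j} for j=0..3 gives (1,0), (−√2/2,√2/2), (0,−1), (√2/2,√2/2).
candidate 1: n = (0, -1, 1, 0) → π⊥ ≈ (+0.7071, -1.7071); max(|x|,|y|,|x±y|/√2) = 1.7071 > 1.5 ⇒ ∉ W
candidate 2: n = (-1, -1, 1, -1) → π⊥ ≈ (-1.0000, -2.4142); max(|x|,|y|,|x±y|/√2) = 2.4142 > 1.5 ⇒ ∉ W
candidate 3: n = (0, 2, 3, 2) → π⊥ ≈ (+0.0000, -0.1716); max(|x|,|y|,|x±y|/√2) = 0.1716 ≤ 1.5 ⇒ ∈ W
candidate 4: n = (-2, -2, 0, 3) → π⊥ ≈ (+1.5355, +0.7071); max(|x|,|y|,|x±y|/√2) = 1.5858 > 1.5 ⇒ ∉ W
candidate 5: n = (-1, -1, -1, 0) → π⊥ ≈ (-0.2929, +0.2929); max(|x|,|y|,|x±y|/√2) = 0.4142 ≤ 1.5 ⇒ ∈ W
candidate 6: n = (1, 1, 1, 0) → π⊥ ≈ (+0.2929, -0.2929); max(|x|,|y|,|x±y|/√2) = 0.4142 ≤ 1.5 ⇒ ∈ W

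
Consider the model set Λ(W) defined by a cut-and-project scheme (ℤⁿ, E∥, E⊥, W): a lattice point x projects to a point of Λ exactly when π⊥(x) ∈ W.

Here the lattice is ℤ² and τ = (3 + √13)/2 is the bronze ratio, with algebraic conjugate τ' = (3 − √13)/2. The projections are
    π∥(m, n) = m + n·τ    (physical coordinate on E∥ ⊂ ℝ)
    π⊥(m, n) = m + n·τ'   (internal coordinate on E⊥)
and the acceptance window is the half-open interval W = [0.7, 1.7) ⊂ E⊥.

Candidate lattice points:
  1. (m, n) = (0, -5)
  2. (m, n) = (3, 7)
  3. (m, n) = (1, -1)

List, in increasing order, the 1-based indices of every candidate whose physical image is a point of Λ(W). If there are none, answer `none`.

Compute τ' = (3−√13)/2 = -0.3028, so π⊥(m,n) = m -0.3028·n.
#1 (0,-5): internal coord 0 + (-5)·τ' = +1.5139; +1.5139 ∈ [0.7, 1.7) → IN Λ
#2 (3,7): internal coord 3 + (7)·τ' = +0.8806; +0.8806 ∈ [0.7, 1.7) → IN Λ
#3 (1,-1): internal coord 1 + (-1)·τ' = +1.3028; +1.3028 ∈ [0.7, 1.7) → IN Λ

1, 2, 3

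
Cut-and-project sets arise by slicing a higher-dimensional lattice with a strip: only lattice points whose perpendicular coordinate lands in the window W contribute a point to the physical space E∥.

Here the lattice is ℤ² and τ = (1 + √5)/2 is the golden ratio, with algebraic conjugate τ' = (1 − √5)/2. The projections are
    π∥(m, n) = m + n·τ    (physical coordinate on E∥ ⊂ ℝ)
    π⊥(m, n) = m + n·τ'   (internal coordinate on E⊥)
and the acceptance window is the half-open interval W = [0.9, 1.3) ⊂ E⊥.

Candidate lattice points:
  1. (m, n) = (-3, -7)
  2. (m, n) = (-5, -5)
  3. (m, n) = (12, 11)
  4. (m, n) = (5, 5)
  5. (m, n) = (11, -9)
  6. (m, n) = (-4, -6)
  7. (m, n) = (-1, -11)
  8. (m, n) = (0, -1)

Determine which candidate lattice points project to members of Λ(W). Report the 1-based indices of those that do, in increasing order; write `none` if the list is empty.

Numerically τ ≈ 1.61803 and τ' = −1/τ ≈ -0.61803.
candidate 1: (m,n)=(-3,-7) → π∥ = -3-7·τ ≈ -14.32624, π⊥ = -3-7·τ' ≈ 1.32624 ∉ [0.9, 1.3) ⇒ out
candidate 2: (m,n)=(-5,-5) → π∥ = -5-5·τ ≈ -13.09017, π⊥ = -5-5·τ' ≈ -1.90983 ∉ [0.9, 1.3) ⇒ out
candidate 3: (m,n)=(12,11) → π∥ = 12+11·τ ≈ 29.79837, π⊥ = 12+11·τ' ≈ 5.20163 ∉ [0.9, 1.3) ⇒ out
candidate 4: (m,n)=(5,5) → π∥ = 5+5·τ ≈ 13.09017, π⊥ = 5+5·τ' ≈ 1.90983 ∉ [0.9, 1.3) ⇒ out
candidate 5: (m,n)=(11,-9) → π∥ = 11-9·τ ≈ -3.56231, π⊥ = 11-9·τ' ≈ 16.56231 ∉ [0.9, 1.3) ⇒ out
candidate 6: (m,n)=(-4,-6) → π∥ = -4-6·τ ≈ -13.70820, π⊥ = -4-6·τ' ≈ -0.29180 ∉ [0.9, 1.3) ⇒ out
candidate 7: (m,n)=(-1,-11) → π∥ = -1-11·τ ≈ -18.79837, π⊥ = -1-11·τ' ≈ 5.79837 ∉ [0.9, 1.3) ⇒ out
candidate 8: (m,n)=(0,-1) → π∥ = 0-1·τ ≈ -1.61803, π⊥ = 0-1·τ' ≈ 0.61803 ∉ [0.9, 1.3) ⇒ out

none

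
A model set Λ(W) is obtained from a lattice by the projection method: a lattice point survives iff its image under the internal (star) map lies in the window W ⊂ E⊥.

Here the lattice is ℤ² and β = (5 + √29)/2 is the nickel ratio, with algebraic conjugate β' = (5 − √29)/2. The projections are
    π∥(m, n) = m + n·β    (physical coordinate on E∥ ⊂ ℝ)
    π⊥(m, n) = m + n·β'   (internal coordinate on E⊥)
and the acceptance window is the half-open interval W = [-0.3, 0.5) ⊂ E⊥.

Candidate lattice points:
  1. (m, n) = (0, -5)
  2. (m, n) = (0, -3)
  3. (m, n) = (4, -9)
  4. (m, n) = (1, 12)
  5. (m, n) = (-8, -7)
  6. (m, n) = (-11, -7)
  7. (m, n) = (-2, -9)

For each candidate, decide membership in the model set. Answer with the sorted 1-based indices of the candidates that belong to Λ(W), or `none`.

7

Numerically β ≈ 5.19258 and β' = −1/β ≈ -0.19258.
#1 (0,-5): internal coord 0 + (-5)·β' = +0.96291; +0.96291 ∉ [-0.3, 0.5) → out
#2 (0,-3): internal coord 0 + (-3)·β' = +0.57775; +0.57775 ∉ [-0.3, 0.5) → out
#3 (4,-9): internal coord 4 + (-9)·β' = +5.73324; +5.73324 ∉ [-0.3, 0.5) → out
#4 (1,12): internal coord 1 + (12)·β' = -1.31099; -1.31099 ∉ [-0.3, 0.5) → out
#5 (-8,-7): internal coord -8 + (-7)·β' = -6.65192; -6.65192 ∉ [-0.3, 0.5) → out
#6 (-11,-7): internal coord -11 + (-7)·β' = -9.65192; -9.65192 ∉ [-0.3, 0.5) → out
#7 (-2,-9): internal coord -2 + (-9)·β' = -0.26676; -0.26676 ∈ [-0.3, 0.5) → IN Λ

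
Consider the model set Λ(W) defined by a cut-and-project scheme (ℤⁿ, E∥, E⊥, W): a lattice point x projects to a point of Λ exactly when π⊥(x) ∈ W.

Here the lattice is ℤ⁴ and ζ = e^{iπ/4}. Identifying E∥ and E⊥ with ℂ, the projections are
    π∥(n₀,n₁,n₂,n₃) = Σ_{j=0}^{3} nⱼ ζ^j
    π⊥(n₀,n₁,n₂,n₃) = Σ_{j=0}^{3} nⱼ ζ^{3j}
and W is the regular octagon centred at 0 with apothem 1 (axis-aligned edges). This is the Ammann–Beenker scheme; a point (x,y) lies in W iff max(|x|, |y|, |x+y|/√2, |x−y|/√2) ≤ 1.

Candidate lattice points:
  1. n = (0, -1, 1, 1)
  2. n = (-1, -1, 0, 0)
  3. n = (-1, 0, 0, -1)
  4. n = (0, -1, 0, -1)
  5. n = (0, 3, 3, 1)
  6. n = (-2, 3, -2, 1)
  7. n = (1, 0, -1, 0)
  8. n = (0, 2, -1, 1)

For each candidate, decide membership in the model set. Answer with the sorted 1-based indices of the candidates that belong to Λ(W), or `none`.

π⊥(n) = n₀ + n₁ζ³ + n₂ζ⁶ + n₃ζ⁹ where ζ = e^{iπ/4}.
candidate 1: n = (0, -1, 1, 1) → π⊥ ≈ (+1.414214, -1.000000); max(|x|,|y|,|x±y|/√2) = 1.707107 > 1 ⇒ ∉ W
candidate 2: n = (-1, -1, 0, 0) → π⊥ ≈ (-0.292893, -0.707107); max(|x|,|y|,|x±y|/√2) = 0.707107 ≤ 1 ⇒ ∈ W
candidate 3: n = (-1, 0, 0, -1) → π⊥ ≈ (-1.707107, -0.707107); max(|x|,|y|,|x±y|/√2) = 1.707107 > 1 ⇒ ∉ W
candidate 4: n = (0, -1, 0, -1) → π⊥ ≈ (+0.000000, -1.414214); max(|x|,|y|,|x±y|/√2) = 1.414214 > 1 ⇒ ∉ W
candidate 5: n = (0, 3, 3, 1) → π⊥ ≈ (-1.414214, -0.171573); max(|x|,|y|,|x±y|/√2) = 1.414214 > 1 ⇒ ∉ W
candidate 6: n = (-2, 3, -2, 1) → π⊥ ≈ (-3.414214, +4.828427); max(|x|,|y|,|x±y|/√2) = 5.828427 > 1 ⇒ ∉ W
candidate 7: n = (1, 0, -1, 0) → π⊥ ≈ (+1.000000, +1.000000); max(|x|,|y|,|x±y|/√2) = 1.414214 > 1 ⇒ ∉ W
candidate 8: n = (0, 2, -1, 1) → π⊥ ≈ (-0.707107, +3.121320); max(|x|,|y|,|x±y|/√2) = 3.121320 > 1 ⇒ ∉ W

2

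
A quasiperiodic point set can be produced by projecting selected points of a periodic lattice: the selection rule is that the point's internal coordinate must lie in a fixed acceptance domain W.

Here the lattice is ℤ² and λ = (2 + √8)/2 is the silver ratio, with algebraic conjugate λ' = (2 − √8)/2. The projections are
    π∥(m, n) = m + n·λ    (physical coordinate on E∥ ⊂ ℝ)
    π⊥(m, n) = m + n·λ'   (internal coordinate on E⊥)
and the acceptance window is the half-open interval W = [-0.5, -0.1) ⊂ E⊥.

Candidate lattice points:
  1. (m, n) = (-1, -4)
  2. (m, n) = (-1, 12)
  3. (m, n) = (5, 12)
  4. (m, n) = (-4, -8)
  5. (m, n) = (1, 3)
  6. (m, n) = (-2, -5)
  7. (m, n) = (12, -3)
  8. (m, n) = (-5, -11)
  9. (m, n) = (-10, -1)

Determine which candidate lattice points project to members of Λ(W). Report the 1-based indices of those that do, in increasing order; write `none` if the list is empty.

5, 8

Numerically λ ≈ 2.4142 and λ' = −1/λ ≈ -0.4142.
#1 (-1,-4): internal coord -1 + (-4)·λ' = +0.6569; +0.6569 ∉ [-0.5, -0.1) → out
#2 (-1,12): internal coord -1 + (12)·λ' = -5.9706; -5.9706 ∉ [-0.5, -0.1) → out
#3 (5,12): internal coord 5 + (12)·λ' = +0.0294; +0.0294 ∉ [-0.5, -0.1) → out
#4 (-4,-8): internal coord -4 + (-8)·λ' = -0.6863; -0.6863 ∉ [-0.5, -0.1) → out
#5 (1,3): internal coord 1 + (3)·λ' = -0.2426; -0.2426 ∈ [-0.5, -0.1) → IN Λ
#6 (-2,-5): internal coord -2 + (-5)·λ' = +0.0711; +0.0711 ∉ [-0.5, -0.1) → out
#7 (12,-3): internal coord 12 + (-3)·λ' = +13.2426; +13.2426 ∉ [-0.5, -0.1) → out
#8 (-5,-11): internal coord -5 + (-11)·λ' = -0.4437; -0.4437 ∈ [-0.5, -0.1) → IN Λ
#9 (-10,-1): internal coord -10 + (-1)·λ' = -9.5858; -9.5858 ∉ [-0.5, -0.1) → out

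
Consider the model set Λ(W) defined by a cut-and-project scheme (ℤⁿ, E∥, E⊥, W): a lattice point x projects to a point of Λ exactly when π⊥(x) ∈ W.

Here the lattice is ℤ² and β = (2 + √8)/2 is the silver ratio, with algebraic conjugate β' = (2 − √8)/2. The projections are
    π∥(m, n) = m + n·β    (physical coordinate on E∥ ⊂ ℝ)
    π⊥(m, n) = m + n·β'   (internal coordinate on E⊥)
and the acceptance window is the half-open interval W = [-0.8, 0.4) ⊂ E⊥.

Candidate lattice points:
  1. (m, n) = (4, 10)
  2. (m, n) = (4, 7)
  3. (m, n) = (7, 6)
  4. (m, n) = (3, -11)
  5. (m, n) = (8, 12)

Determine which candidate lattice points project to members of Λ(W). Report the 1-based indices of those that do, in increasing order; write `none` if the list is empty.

β' = (2−√8)/2 ≈ -0.41421.
[1] lift (4,10): star map gives -0.14214; window check -0.8 ≤ -0.14214 < 0.4 is true → IN Λ
[2] lift (4,7): star map gives 1.10051; window check -0.8 ≤ 1.10051 < 0.4 is false → out
[3] lift (7,6): star map gives 4.51472; window check -0.8 ≤ 4.51472 < 0.4 is false → out
[4] lift (3,-11): star map gives 7.55635; window check -0.8 ≤ 7.55635 < 0.4 is false → out
[5] lift (8,12): star map gives 3.02944; window check -0.8 ≤ 3.02944 < 0.4 is false → out

1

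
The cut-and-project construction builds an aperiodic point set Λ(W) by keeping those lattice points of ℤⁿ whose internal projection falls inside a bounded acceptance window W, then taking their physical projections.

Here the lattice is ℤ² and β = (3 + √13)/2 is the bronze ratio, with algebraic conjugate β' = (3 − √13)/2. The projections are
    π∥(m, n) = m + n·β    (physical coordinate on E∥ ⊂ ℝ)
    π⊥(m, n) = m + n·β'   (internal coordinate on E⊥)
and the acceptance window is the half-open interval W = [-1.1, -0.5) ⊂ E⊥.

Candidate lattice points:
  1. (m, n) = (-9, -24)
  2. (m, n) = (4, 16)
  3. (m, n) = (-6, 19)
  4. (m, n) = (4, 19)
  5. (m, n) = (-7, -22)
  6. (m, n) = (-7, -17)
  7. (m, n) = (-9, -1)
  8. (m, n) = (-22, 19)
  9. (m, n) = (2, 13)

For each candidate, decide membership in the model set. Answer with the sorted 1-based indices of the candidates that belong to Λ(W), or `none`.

Numerically β ≈ 3.302776 and β' = −1/β ≈ -0.302776.
[1] lift (-9,-24): star map gives -1.733385; window check -1.1 ≤ -1.733385 < -0.5 is false → out
[2] lift (4,16): star map gives -0.844410; window check -1.1 ≤ -0.844410 < -0.5 is true → IN Λ
[3] lift (-6,19): star map gives -11.752737; window check -1.1 ≤ -11.752737 < -0.5 is false → out
[4] lift (4,19): star map gives -1.752737; window check -1.1 ≤ -1.752737 < -0.5 is false → out
[5] lift (-7,-22): star map gives -0.338936; window check -1.1 ≤ -0.338936 < -0.5 is false → out
[6] lift (-7,-17): star map gives -1.852814; window check -1.1 ≤ -1.852814 < -0.5 is false → out
[7] lift (-9,-1): star map gives -8.697224; window check -1.1 ≤ -8.697224 < -0.5 is false → out
[8] lift (-22,19): star map gives -27.752737; window check -1.1 ≤ -27.752737 < -0.5 is false → out
[9] lift (2,13): star map gives -1.936083; window check -1.1 ≤ -1.936083 < -0.5 is false → out

2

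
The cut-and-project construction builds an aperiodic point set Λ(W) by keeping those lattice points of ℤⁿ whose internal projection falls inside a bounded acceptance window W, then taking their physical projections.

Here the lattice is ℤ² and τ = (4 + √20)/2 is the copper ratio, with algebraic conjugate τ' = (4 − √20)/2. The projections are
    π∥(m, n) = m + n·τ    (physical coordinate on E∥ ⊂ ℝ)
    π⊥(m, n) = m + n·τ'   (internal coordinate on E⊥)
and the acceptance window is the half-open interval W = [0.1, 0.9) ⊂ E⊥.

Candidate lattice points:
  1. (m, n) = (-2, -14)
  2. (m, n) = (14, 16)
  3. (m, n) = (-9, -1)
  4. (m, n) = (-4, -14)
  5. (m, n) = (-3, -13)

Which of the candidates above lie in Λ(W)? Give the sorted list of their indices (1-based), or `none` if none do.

τ' = (4−√20)/2 ≈ -0.236068.
#1 (-2,-14): internal coord -2 + (-14)·τ' = +1.304952; +1.304952 ∉ [0.1, 0.9) → out
#2 (14,16): internal coord 14 + (16)·τ' = +10.222912; +10.222912 ∉ [0.1, 0.9) → out
#3 (-9,-1): internal coord -9 + (-1)·τ' = -8.763932; -8.763932 ∉ [0.1, 0.9) → out
#4 (-4,-14): internal coord -4 + (-14)·τ' = -0.695048; -0.695048 ∉ [0.1, 0.9) → out
#5 (-3,-13): internal coord -3 + (-13)·τ' = +0.068884; +0.068884 ∉ [0.1, 0.9) → out

none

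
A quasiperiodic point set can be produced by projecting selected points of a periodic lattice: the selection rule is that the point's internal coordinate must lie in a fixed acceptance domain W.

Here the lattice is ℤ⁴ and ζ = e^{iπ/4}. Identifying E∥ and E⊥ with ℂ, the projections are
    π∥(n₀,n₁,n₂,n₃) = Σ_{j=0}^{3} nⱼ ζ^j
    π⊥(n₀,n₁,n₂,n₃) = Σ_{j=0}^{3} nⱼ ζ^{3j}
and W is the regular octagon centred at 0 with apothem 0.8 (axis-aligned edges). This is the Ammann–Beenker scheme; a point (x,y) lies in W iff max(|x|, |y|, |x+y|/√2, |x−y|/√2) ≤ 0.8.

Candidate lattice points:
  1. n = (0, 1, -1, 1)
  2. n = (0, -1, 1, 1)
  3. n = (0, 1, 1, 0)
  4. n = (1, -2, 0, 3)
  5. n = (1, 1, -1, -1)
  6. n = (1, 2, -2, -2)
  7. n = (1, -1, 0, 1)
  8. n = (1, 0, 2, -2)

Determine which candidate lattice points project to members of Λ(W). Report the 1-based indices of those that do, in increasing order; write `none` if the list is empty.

3

π⊥(n) = n₀ + n₁ζ³ + n₂ζ⁶ + n₃ζ⁹ where ζ = e^{iπ/4}.
#1 (0, 1, -1, 1): internal (0.00000, 2.41421); octagon support 2.41421 vs apothem 0.8 → ∉ W
#2 (0, -1, 1, 1): internal (1.41421, -1.00000); octagon support 1.70711 vs apothem 0.8 → ∉ W
#3 (0, 1, 1, 0): internal (-0.70711, -0.29289); octagon support 0.70711 vs apothem 0.8 → ∈ W
#4 (1, -2, 0, 3): internal (4.53553, 0.70711); octagon support 4.53553 vs apothem 0.8 → ∉ W
#5 (1, 1, -1, -1): internal (-0.41421, 1.00000); octagon support 1.00000 vs apothem 0.8 → ∉ W
#6 (1, 2, -2, -2): internal (-1.82843, 2.00000); octagon support 2.70711 vs apothem 0.8 → ∉ W
#7 (1, -1, 0, 1): internal (2.41421, 0.00000); octagon support 2.41421 vs apothem 0.8 → ∉ W
#8 (1, 0, 2, -2): internal (-0.41421, -3.41421); octagon support 3.41421 vs apothem 0.8 → ∉ W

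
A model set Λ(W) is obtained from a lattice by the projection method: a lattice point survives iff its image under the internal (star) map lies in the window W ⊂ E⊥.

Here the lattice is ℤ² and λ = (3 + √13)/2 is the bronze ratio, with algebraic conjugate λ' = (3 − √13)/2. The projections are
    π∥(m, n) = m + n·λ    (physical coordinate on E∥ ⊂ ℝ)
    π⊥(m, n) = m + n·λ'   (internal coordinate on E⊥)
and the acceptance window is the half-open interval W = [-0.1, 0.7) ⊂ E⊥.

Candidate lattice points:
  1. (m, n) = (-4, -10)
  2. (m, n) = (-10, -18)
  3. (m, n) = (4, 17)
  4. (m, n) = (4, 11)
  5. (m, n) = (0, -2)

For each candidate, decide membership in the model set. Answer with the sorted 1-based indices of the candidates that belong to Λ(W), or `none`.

Compute λ' = (3−√13)/2 = -0.30278, so π⊥(m,n) = m -0.30278·n.
candidate 1: (m,n)=(-4,-10) → π∥ = -4-10·λ ≈ -37.02776, π⊥ = -4-10·λ' ≈ -0.97224 ∉ [-0.1, 0.7) ⇒ out
candidate 2: (m,n)=(-10,-18) → π∥ = -10-18·λ ≈ -69.44996, π⊥ = -10-18·λ' ≈ -4.55004 ∉ [-0.1, 0.7) ⇒ out
candidate 3: (m,n)=(4,17) → π∥ = 4+17·λ ≈ 60.14719, π⊥ = 4+17·λ' ≈ -1.14719 ∉ [-0.1, 0.7) ⇒ out
candidate 4: (m,n)=(4,11) → π∥ = 4+11·λ ≈ 40.33053, π⊥ = 4+11·λ' ≈ 0.66947 ∈ [-0.1, 0.7) ⇒ IN Λ
candidate 5: (m,n)=(0,-2) → π∥ = 0-2·λ ≈ -6.60555, π⊥ = 0-2·λ' ≈ 0.60555 ∈ [-0.1, 0.7) ⇒ IN Λ

4, 5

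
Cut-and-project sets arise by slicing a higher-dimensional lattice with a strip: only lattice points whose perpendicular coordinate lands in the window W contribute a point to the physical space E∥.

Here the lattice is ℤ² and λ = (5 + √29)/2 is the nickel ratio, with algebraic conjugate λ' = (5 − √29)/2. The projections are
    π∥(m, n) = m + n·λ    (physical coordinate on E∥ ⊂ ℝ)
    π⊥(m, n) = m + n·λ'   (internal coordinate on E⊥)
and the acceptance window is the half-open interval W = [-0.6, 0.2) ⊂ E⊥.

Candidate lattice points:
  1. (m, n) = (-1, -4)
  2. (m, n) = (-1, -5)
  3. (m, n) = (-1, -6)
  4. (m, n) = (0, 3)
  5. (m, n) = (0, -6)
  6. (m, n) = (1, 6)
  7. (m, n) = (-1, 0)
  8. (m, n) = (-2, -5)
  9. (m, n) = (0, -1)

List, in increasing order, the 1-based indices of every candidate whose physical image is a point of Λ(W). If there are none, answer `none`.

Numerically λ ≈ 5.192582 and λ' = −1/λ ≈ -0.192582.
candidate 1: (m,n)=(-1,-4) → π∥ = -1-4·λ ≈ -21.770330, π⊥ = -1-4·λ' ≈ -0.229670 ∈ [-0.6, 0.2) ⇒ IN Λ
candidate 2: (m,n)=(-1,-5) → π∥ = -1-5·λ ≈ -26.962912, π⊥ = -1-5·λ' ≈ -0.037088 ∈ [-0.6, 0.2) ⇒ IN Λ
candidate 3: (m,n)=(-1,-6) → π∥ = -1-6·λ ≈ -32.155494, π⊥ = -1-6·λ' ≈ 0.155494 ∈ [-0.6, 0.2) ⇒ IN Λ
candidate 4: (m,n)=(0,3) → π∥ = 0+3·λ ≈ 15.577747, π⊥ = 0+3·λ' ≈ -0.577747 ∈ [-0.6, 0.2) ⇒ IN Λ
candidate 5: (m,n)=(0,-6) → π∥ = 0-6·λ ≈ -31.155494, π⊥ = 0-6·λ' ≈ 1.155494 ∉ [-0.6, 0.2) ⇒ out
candidate 6: (m,n)=(1,6) → π∥ = 1+6·λ ≈ 32.155494, π⊥ = 1+6·λ' ≈ -0.155494 ∈ [-0.6, 0.2) ⇒ IN Λ
candidate 7: (m,n)=(-1,0) → π∥ = -1+0·λ ≈ -1.000000, π⊥ = -1+0·λ' ≈ -1.000000 ∉ [-0.6, 0.2) ⇒ out
candidate 8: (m,n)=(-2,-5) → π∥ = -2-5·λ ≈ -27.962912, π⊥ = -2-5·λ' ≈ -1.037088 ∉ [-0.6, 0.2) ⇒ out
candidate 9: (m,n)=(0,-1) → π∥ = 0-1·λ ≈ -5.192582, π⊥ = 0-1·λ' ≈ 0.192582 ∈ [-0.6, 0.2) ⇒ IN Λ

1, 2, 3, 4, 6, 9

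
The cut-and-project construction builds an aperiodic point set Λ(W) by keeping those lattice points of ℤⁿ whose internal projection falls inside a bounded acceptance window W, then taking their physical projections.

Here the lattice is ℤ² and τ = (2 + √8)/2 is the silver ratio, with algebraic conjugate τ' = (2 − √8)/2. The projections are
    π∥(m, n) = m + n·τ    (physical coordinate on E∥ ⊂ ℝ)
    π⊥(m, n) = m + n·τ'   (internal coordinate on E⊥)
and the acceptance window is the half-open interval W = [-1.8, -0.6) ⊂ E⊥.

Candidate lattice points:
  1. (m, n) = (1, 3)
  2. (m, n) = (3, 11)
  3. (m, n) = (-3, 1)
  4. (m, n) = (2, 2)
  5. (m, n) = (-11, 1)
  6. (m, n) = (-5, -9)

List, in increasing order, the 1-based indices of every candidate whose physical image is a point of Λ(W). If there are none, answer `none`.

Compute τ' = (2−√8)/2 = -0.414214, so π⊥(m,n) = m -0.414214·n.
#1 (1,3): internal coord 1 + (3)·τ' = -0.242641; -0.242641 ∉ [-1.8, -0.6) → out
#2 (3,11): internal coord 3 + (11)·τ' = -1.556349; -1.556349 ∈ [-1.8, -0.6) → IN Λ
#3 (-3,1): internal coord -3 + (1)·τ' = -3.414214; -3.414214 ∉ [-1.8, -0.6) → out
#4 (2,2): internal coord 2 + (2)·τ' = +1.171573; +1.171573 ∉ [-1.8, -0.6) → out
#5 (-11,1): internal coord -11 + (1)·τ' = -11.414214; -11.414214 ∉ [-1.8, -0.6) → out
#6 (-5,-9): internal coord -5 + (-9)·τ' = -1.272078; -1.272078 ∈ [-1.8, -0.6) → IN Λ

2, 6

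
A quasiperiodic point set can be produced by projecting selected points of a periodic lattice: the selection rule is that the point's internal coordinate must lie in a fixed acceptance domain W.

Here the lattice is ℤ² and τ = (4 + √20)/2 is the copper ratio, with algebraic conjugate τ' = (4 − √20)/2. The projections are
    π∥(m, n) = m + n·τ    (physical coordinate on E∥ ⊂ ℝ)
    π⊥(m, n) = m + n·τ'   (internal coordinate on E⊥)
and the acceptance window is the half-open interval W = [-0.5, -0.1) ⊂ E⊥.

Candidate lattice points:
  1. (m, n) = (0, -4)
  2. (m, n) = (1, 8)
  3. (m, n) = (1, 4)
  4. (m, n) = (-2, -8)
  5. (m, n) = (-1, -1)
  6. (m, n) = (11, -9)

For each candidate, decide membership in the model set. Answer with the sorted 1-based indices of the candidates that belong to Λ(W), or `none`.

τ' = (4−√20)/2 ≈ -0.23607.
candidate 1: (m,n)=(0,-4) → π∥ = 0-4·τ ≈ -16.94427, π⊥ = 0-4·τ' ≈ 0.94427 ∉ [-0.5, -0.1) ⇒ out
candidate 2: (m,n)=(1,8) → π∥ = 1+8·τ ≈ 34.88854, π⊥ = 1+8·τ' ≈ -0.88854 ∉ [-0.5, -0.1) ⇒ out
candidate 3: (m,n)=(1,4) → π∥ = 1+4·τ ≈ 17.94427, π⊥ = 1+4·τ' ≈ 0.05573 ∉ [-0.5, -0.1) ⇒ out
candidate 4: (m,n)=(-2,-8) → π∥ = -2-8·τ ≈ -35.88854, π⊥ = -2-8·τ' ≈ -0.11146 ∈ [-0.5, -0.1) ⇒ IN Λ
candidate 5: (m,n)=(-1,-1) → π∥ = -1-1·τ ≈ -5.23607, π⊥ = -1-1·τ' ≈ -0.76393 ∉ [-0.5, -0.1) ⇒ out
candidate 6: (m,n)=(11,-9) → π∥ = 11-9·τ ≈ -27.12461, π⊥ = 11-9·τ' ≈ 13.12461 ∉ [-0.5, -0.1) ⇒ out

4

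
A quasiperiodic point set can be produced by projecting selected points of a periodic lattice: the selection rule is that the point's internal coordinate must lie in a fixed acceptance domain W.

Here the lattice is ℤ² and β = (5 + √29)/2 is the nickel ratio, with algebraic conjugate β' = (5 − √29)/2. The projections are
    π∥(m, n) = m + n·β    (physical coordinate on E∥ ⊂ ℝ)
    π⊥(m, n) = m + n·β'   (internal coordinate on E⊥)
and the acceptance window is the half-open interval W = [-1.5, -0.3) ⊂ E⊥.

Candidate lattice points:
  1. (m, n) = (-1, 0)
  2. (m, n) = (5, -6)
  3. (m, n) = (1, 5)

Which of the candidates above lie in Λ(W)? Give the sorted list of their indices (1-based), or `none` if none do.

β' = (5−√29)/2 ≈ -0.19258.
candidate 1: (m,n)=(-1,0) → π∥ = -1+0·β ≈ -1.00000, π⊥ = -1+0·β' ≈ -1.00000 ∈ [-1.5, -0.3) ⇒ IN Λ
candidate 2: (m,n)=(5,-6) → π∥ = 5-6·β ≈ -26.15549, π⊥ = 5-6·β' ≈ 6.15549 ∉ [-1.5, -0.3) ⇒ out
candidate 3: (m,n)=(1,5) → π∥ = 1+5·β ≈ 26.96291, π⊥ = 1+5·β' ≈ 0.03709 ∉ [-1.5, -0.3) ⇒ out

1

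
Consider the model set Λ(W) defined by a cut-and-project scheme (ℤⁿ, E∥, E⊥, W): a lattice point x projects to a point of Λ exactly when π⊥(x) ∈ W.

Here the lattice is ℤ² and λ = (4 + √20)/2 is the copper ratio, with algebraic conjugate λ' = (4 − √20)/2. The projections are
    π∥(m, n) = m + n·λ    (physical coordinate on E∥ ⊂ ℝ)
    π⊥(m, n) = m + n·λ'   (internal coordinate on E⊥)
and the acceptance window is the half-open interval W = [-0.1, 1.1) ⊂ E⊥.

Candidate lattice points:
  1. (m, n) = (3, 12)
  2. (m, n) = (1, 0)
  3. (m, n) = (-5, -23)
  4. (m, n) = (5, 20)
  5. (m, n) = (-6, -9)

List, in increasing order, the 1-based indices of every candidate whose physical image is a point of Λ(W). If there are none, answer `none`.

Compute λ' = (4−√20)/2 = -0.23607, so π⊥(m,n) = m -0.23607·n.
candidate 1: (m,n)=(3,12) → π∥ = 3+12·λ ≈ 53.83282, π⊥ = 3+12·λ' ≈ 0.16718 ∈ [-0.1, 1.1) ⇒ IN Λ
candidate 2: (m,n)=(1,0) → π∥ = 1+0·λ ≈ 1.00000, π⊥ = 1+0·λ' ≈ 1.00000 ∈ [-0.1, 1.1) ⇒ IN Λ
candidate 3: (m,n)=(-5,-23) → π∥ = -5-23·λ ≈ -102.42956, π⊥ = -5-23·λ' ≈ 0.42956 ∈ [-0.1, 1.1) ⇒ IN Λ
candidate 4: (m,n)=(5,20) → π∥ = 5+20·λ ≈ 89.72136, π⊥ = 5+20·λ' ≈ 0.27864 ∈ [-0.1, 1.1) ⇒ IN Λ
candidate 5: (m,n)=(-6,-9) → π∥ = -6-9·λ ≈ -44.12461, π⊥ = -6-9·λ' ≈ -3.87539 ∉ [-0.1, 1.1) ⇒ out

1, 2, 3, 4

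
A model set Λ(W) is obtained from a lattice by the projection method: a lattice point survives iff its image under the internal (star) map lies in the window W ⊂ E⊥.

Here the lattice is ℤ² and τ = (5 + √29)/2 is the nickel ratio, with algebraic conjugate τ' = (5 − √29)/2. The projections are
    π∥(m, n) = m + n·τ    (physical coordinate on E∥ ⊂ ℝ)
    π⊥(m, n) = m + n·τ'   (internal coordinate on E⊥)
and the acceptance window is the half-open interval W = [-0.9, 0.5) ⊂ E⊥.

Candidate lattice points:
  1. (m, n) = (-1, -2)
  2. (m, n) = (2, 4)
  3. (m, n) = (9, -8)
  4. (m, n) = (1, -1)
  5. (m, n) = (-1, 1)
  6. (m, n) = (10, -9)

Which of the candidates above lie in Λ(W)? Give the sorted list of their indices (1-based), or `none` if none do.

1

Compute τ' = (5−√29)/2 = -0.19258, so π⊥(m,n) = m -0.19258·n.
candidate 1: (m,n)=(-1,-2) → π∥ = -1-2·τ ≈ -11.38516, π⊥ = -1-2·τ' ≈ -0.61484 ∈ [-0.9, 0.5) ⇒ IN Λ
candidate 2: (m,n)=(2,4) → π∥ = 2+4·τ ≈ 22.77033, π⊥ = 2+4·τ' ≈ 1.22967 ∉ [-0.9, 0.5) ⇒ out
candidate 3: (m,n)=(9,-8) → π∥ = 9-8·τ ≈ -32.54066, π⊥ = 9-8·τ' ≈ 10.54066 ∉ [-0.9, 0.5) ⇒ out
candidate 4: (m,n)=(1,-1) → π∥ = 1-1·τ ≈ -4.19258, π⊥ = 1-1·τ' ≈ 1.19258 ∉ [-0.9, 0.5) ⇒ out
candidate 5: (m,n)=(-1,1) → π∥ = -1+1·τ ≈ 4.19258, π⊥ = -1+1·τ' ≈ -1.19258 ∉ [-0.9, 0.5) ⇒ out
candidate 6: (m,n)=(10,-9) → π∥ = 10-9·τ ≈ -36.73324, π⊥ = 10-9·τ' ≈ 11.73324 ∉ [-0.9, 0.5) ⇒ out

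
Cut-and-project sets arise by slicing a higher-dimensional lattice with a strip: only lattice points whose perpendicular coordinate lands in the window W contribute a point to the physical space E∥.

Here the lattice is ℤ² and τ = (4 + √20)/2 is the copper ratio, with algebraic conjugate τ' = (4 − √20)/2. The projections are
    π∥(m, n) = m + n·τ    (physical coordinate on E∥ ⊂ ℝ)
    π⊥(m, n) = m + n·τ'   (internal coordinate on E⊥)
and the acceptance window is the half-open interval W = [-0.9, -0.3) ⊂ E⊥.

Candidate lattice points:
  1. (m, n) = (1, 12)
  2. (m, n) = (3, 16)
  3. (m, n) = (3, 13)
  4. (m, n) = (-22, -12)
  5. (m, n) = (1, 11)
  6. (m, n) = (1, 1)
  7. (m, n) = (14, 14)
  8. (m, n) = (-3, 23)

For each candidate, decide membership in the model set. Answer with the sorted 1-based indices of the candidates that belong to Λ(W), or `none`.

Numerically τ ≈ 4.2361 and τ' = −1/τ ≈ -0.2361.
[1] lift (1,12): star map gives -1.8328; window check -0.9 ≤ -1.8328 < -0.3 is false → out
[2] lift (3,16): star map gives -0.7771; window check -0.9 ≤ -0.7771 < -0.3 is true → IN Λ
[3] lift (3,13): star map gives -0.0689; window check -0.9 ≤ -0.0689 < -0.3 is false → out
[4] lift (-22,-12): star map gives -19.1672; window check -0.9 ≤ -19.1672 < -0.3 is false → out
[5] lift (1,11): star map gives -1.5967; window check -0.9 ≤ -1.5967 < -0.3 is false → out
[6] lift (1,1): star map gives 0.7639; window check -0.9 ≤ 0.7639 < -0.3 is false → out
[7] lift (14,14): star map gives 10.6950; window check -0.9 ≤ 10.6950 < -0.3 is false → out
[8] lift (-3,23): star map gives -8.4296; window check -0.9 ≤ -8.4296 < -0.3 is false → out

2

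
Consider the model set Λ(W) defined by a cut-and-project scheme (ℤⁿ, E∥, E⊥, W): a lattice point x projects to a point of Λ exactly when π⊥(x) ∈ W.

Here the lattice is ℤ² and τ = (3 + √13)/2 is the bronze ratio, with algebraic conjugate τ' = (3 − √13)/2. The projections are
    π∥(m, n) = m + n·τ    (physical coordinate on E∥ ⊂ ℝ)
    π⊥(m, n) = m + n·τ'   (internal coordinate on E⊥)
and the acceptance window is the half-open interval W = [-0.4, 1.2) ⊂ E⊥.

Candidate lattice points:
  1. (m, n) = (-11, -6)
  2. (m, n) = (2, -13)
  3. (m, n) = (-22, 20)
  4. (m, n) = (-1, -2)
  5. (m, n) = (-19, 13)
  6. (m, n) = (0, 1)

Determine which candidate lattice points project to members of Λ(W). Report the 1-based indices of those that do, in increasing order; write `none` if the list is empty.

τ' = (3−√13)/2 ≈ -0.30278.
candidate 1: (m,n)=(-11,-6) → π∥ = -11-6·τ ≈ -30.81665, π⊥ = -11-6·τ' ≈ -9.18335 ∉ [-0.4, 1.2) ⇒ out
candidate 2: (m,n)=(2,-13) → π∥ = 2-13·τ ≈ -40.93608, π⊥ = 2-13·τ' ≈ 5.93608 ∉ [-0.4, 1.2) ⇒ out
candidate 3: (m,n)=(-22,20) → π∥ = -22+20·τ ≈ 44.05551, π⊥ = -22+20·τ' ≈ -28.05551 ∉ [-0.4, 1.2) ⇒ out
candidate 4: (m,n)=(-1,-2) → π∥ = -1-2·τ ≈ -7.60555, π⊥ = -1-2·τ' ≈ -0.39445 ∈ [-0.4, 1.2) ⇒ IN Λ
candidate 5: (m,n)=(-19,13) → π∥ = -19+13·τ ≈ 23.93608, π⊥ = -19+13·τ' ≈ -22.93608 ∉ [-0.4, 1.2) ⇒ out
candidate 6: (m,n)=(0,1) → π∥ = 0+1·τ ≈ 3.30278, π⊥ = 0+1·τ' ≈ -0.30278 ∈ [-0.4, 1.2) ⇒ IN Λ

4, 6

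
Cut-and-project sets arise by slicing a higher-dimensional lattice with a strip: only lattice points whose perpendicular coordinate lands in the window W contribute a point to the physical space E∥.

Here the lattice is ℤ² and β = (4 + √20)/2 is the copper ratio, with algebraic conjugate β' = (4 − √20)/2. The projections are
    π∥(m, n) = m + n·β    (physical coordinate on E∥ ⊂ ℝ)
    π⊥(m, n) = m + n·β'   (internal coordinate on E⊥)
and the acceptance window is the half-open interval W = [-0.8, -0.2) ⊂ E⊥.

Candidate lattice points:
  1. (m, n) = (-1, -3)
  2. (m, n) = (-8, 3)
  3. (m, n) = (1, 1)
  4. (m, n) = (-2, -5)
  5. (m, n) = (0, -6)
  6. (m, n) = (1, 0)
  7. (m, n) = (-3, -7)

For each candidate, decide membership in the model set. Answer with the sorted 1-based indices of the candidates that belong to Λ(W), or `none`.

β' = (4−√20)/2 ≈ -0.2361.
#1 (-1,-3): internal coord -1 + (-3)·β' = -0.2918; -0.2918 ∈ [-0.8, -0.2) → IN Λ
#2 (-8,3): internal coord -8 + (3)·β' = -8.7082; -8.7082 ∉ [-0.8, -0.2) → out
#3 (1,1): internal coord 1 + (1)·β' = +0.7639; +0.7639 ∉ [-0.8, -0.2) → out
#4 (-2,-5): internal coord -2 + (-5)·β' = -0.8197; -0.8197 ∉ [-0.8, -0.2) → out
#5 (0,-6): internal coord 0 + (-6)·β' = +1.4164; +1.4164 ∉ [-0.8, -0.2) → out
#6 (1,0): internal coord 1 + (0)·β' = +1.0000; +1.0000 ∉ [-0.8, -0.2) → out
#7 (-3,-7): internal coord -3 + (-7)·β' = -1.3475; -1.3475 ∉ [-0.8, -0.2) → out

1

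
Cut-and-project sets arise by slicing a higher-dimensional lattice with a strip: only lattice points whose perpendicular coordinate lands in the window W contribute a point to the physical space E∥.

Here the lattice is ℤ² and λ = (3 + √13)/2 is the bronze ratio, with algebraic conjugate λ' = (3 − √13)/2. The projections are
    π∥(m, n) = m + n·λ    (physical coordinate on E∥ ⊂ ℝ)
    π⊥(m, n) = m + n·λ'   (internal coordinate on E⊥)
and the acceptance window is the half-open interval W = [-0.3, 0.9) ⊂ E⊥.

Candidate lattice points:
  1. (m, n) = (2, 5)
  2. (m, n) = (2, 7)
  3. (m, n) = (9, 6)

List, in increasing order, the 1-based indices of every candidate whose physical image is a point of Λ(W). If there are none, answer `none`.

Numerically λ ≈ 3.30278 and λ' = −1/λ ≈ -0.30278.
candidate 1: (m,n)=(2,5) → π∥ = 2+5·λ ≈ 18.51388, π⊥ = 2+5·λ' ≈ 0.48612 ∈ [-0.3, 0.9) ⇒ IN Λ
candidate 2: (m,n)=(2,7) → π∥ = 2+7·λ ≈ 25.11943, π⊥ = 2+7·λ' ≈ -0.11943 ∈ [-0.3, 0.9) ⇒ IN Λ
candidate 3: (m,n)=(9,6) → π∥ = 9+6·λ ≈ 28.81665, π⊥ = 9+6·λ' ≈ 7.18335 ∉ [-0.3, 0.9) ⇒ out

1, 2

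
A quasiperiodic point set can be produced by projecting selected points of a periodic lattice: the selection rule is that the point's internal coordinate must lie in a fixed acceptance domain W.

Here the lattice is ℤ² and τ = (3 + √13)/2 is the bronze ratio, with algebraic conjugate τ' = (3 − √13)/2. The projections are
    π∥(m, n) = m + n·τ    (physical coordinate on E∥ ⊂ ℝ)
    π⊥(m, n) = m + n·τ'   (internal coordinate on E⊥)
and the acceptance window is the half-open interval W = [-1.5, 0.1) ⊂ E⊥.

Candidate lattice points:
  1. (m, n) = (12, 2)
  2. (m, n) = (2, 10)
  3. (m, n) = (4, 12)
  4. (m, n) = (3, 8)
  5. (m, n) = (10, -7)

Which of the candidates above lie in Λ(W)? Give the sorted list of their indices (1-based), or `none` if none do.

Compute τ' = (3−√13)/2 = -0.302776, so π⊥(m,n) = m -0.302776·n.
candidate 1: (m,n)=(12,2) → π∥ = 12+2·τ ≈ 18.605551, π⊥ = 12+2·τ' ≈ 11.394449 ∉ [-1.5, 0.1) ⇒ out
candidate 2: (m,n)=(2,10) → π∥ = 2+10·τ ≈ 35.027756, π⊥ = 2+10·τ' ≈ -1.027756 ∈ [-1.5, 0.1) ⇒ IN Λ
candidate 3: (m,n)=(4,12) → π∥ = 4+12·τ ≈ 43.633308, π⊥ = 4+12·τ' ≈ 0.366692 ∉ [-1.5, 0.1) ⇒ out
candidate 4: (m,n)=(3,8) → π∥ = 3+8·τ ≈ 29.422205, π⊥ = 3+8·τ' ≈ 0.577795 ∉ [-1.5, 0.1) ⇒ out
candidate 5: (m,n)=(10,-7) → π∥ = 10-7·τ ≈ -13.119429, π⊥ = 10-7·τ' ≈ 12.119429 ∉ [-1.5, 0.1) ⇒ out

2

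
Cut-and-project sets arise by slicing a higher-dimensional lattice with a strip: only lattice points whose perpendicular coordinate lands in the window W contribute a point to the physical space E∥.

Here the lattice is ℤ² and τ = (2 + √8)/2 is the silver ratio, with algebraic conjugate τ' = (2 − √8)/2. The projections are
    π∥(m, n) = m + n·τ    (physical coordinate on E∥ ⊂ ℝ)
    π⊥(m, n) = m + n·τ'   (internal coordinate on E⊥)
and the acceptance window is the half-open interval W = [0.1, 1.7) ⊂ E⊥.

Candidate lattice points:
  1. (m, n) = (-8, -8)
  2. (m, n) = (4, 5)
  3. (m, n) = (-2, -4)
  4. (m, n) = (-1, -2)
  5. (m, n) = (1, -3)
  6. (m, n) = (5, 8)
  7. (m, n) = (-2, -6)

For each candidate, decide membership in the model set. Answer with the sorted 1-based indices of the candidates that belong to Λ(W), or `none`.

Compute τ' = (2−√8)/2 = -0.414214, so π⊥(m,n) = m -0.414214·n.
#1 (-8,-8): internal coord -8 + (-8)·τ' = -4.686292; -4.686292 ∉ [0.1, 1.7) → out
#2 (4,5): internal coord 4 + (5)·τ' = +1.928932; +1.928932 ∉ [0.1, 1.7) → out
#3 (-2,-4): internal coord -2 + (-4)·τ' = -0.343146; -0.343146 ∉ [0.1, 1.7) → out
#4 (-1,-2): internal coord -1 + (-2)·τ' = -0.171573; -0.171573 ∉ [0.1, 1.7) → out
#5 (1,-3): internal coord 1 + (-3)·τ' = +2.242641; +2.242641 ∉ [0.1, 1.7) → out
#6 (5,8): internal coord 5 + (8)·τ' = +1.686292; +1.686292 ∈ [0.1, 1.7) → IN Λ
#7 (-2,-6): internal coord -2 + (-6)·τ' = +0.485281; +0.485281 ∈ [0.1, 1.7) → IN Λ

6, 7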